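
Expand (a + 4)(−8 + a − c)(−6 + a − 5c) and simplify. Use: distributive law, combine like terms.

(a + 4)(−8 + a − c)(−6 + a − 5c)
= (−8a + a^2 − ac − 32 + 4a − 4c)(−6 + a − 5c)    [distributive law]
= (−4a + a^2 − ac − 32 − 4c)(−6 + a − 5c)    [combine like terms]
= 24a − 4a^2 + 20ac − 6a^2 + a^3 − 5a^2c + 6ac − a^2c + 5ac^2 + 192 − 32a + 160c + 24c − 4ac + 20c^2    [distributive law]
= −8a − 10a^2 + 22ac + a^3 − 6a^2c + 5ac^2 + 192 + 184c + 20c^2    [combine like terms]

−8a − 10a^2 + 22ac + a^3 − 6a^2c + 5ac^2 + 192 + 184c + 20c^2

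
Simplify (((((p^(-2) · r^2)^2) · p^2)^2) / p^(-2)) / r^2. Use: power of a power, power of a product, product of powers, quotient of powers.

p^(-2)·r^6

(((((p^(-2) · r^2)^2) · p^2)^2) / p^(-2)) / r^2
= (((((p^(-2) · r^2)^2)^2) · ((p^2)^2)) / p^(-2)) / r^2    [power of a product]
= ((((p^(-2) · r^2)^4) · ((p^2)^2)) / p^(-2)) / r^2    [power of a power]
= (((((p^(-2))^4) · ((r^2)^4)) · ((p^2)^2)) / p^(-2)) / r^2    [power of a product]
= (((p^(-8) · ((r^2)^4)) · ((p^2)^2)) / p^(-2)) / r^2    [power of a power]
= (((p^(-8) · r^8) · ((p^2)^2)) / p^(-2)) / r^2    [power of a power]
= (((p^(-8) · r^8) · p^4) / p^(-2)) / r^2    [power of a power]
= p^(-2)·r^6    [quotient of powers; product of powers]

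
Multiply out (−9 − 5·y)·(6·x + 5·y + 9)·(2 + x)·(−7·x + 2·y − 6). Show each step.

1647·x^2 + 1782·x·y + 2268·x + 378·x^3 + 1122·x^2·y − 60·y^2 + 756·y + 200·x·y^2 + 972 + 210·x^3·y + 115·x^2·y^2 − 100·y^3 − 50·x·y^3

(−9 − 5·y)·(6·x + 5·y + 9)·(2 + x)·(−7·x + 2·y − 6)
= (−54·x − 45·y − 81 − 30·x·y − 25·y^2 − 45·y)·(2 + x)·(−7·x + 2·y − 6)    [distributive law]
= (−54·x − 90·y − 81 − 30·x·y − 25·y^2)·(2 + x)·(−7·x + 2·y − 6)    [combine like terms]
= (−108·x − 54·x^2 − 180·y − 90·x·y − 162 − 81·x − 60·x·y − 30·x^2·y − 50·y^2 − 25·x·y^2)·(−7·x + 2·y − 6)    [distributive law]
= (−189·x − 54·x^2 − 180·y − 150·x·y − 162 − 30·x^2·y − 50·y^2 − 25·x·y^2)·(−7·x + 2·y − 6)    [combine like terms]
= 1323·x^2 − 378·x·y + 1134·x + 378·x^3 − 108·x^2·y + 324·x^2 + 1260·x·y − 360·y^2 + 1080·y + 1050·x^2·y − 300·x·y^2 + 900·x·y + 1134·x − 324·y + 972 + 210·x^3·y − 60·x^2·y^2 + 180·x^2·y + 350·x·y^2 − 100·y^3 + 300·y^2 + 175·x^2·y^2 − 50·x·y^3 + 150·x·y^2    [distributive law]
= 1647·x^2 + 1782·x·y + 2268·x + 378·x^3 + 1122·x^2·y − 60·y^2 + 756·y + 200·x·y^2 + 972 + 210·x^3·y + 115·x^2·y^2 − 100·y^3 − 50·x·y^3    [combine like terms]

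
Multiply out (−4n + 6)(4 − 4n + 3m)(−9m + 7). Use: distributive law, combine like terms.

276mn − 280n − 144mn² + 112n² + 108m²n − 90m + 168 − 162m²

(−4n + 6)(4 − 4n + 3m)(−9m + 7)
= (−16n + 16n² − 12mn + 24 − 24n + 18m)(−9m + 7)    [distributive law]
= (−40n + 16n² − 12mn + 24 + 18m)(−9m + 7)    [combine like terms]
= 360mn − 280n − 144mn² + 112n² + 108m²n − 84mn − 216m + 168 − 162m² + 126m    [distributive law]
= 276mn − 280n − 144mn² + 112n² + 108m²n − 90m + 168 − 162m²    [combine like terms]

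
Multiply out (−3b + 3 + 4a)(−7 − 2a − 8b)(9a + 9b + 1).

(−3b + 3 + 4a)(−7 − 2a − 8b)(9a + 9b + 1)
= (21b + 6ab + 24b^2 − 21 − 6a − 24b − 28a − 8a^2 − 32ab)(9a + 9b + 1)    [distributive law]
= (−3b − 26ab + 24b^2 − 21 − 34a − 8a^2)(9a + 9b + 1)    [combine like terms]
= −27ab − 27b^2 − 3b − 234a^2b − 234ab^2 − 26ab + 216ab^2 + 216b^3 + 24b^2 − 189a − 189b − 21 − 306a^2 − 306ab − 34a − 72a^3 − 72a^2b − 8a^2    [distributive law]
= −359ab − 3b^2 − 192b − 306a^2b − 18ab^2 + 216b^3 − 223a − 21 − 314a^2 − 72a^3    [combine like terms]

−359ab − 3b^2 − 192b − 306a^2b − 18ab^2 + 216b^3 − 223a − 21 − 314a^2 − 72a^3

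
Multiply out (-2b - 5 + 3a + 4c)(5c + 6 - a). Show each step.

(-2b - 5 + 3a + 4c)(5c + 6 - a)
= -10bc - 12b + 2ab - 25c - 30 + 5a + 15ac + 18a - 3a² + 20c² + 24c - 4ac    [distributive law]
= -10bc - 12b + 2ab - c - 30 + 23a + 11ac - 3a² + 20c²    [combine like terms]

-10bc - 12b + 2ab - c - 30 + 23a + 11ac - 3a² + 20c²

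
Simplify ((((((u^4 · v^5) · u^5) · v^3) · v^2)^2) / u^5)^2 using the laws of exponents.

((((((u^4 · v^5) · u^5) · v^3) · v^2)^2) / u^5)^2
= ((((((u^4 · v^5) · u^5) · v^3) · v^2)^2)^2) / ((u^5)^2)    [power of a quotient]
= (((((u^4 · v^5) · u^5) · v^3) · v^2)^4) / ((u^5)^2)    [power of a power]
= (((((u^4 · v^5) · u^5) · v^3)^4) · ((v^2)^4)) / ((u^5)^2)    [power of a product]
= (((((u^4 · v^5) · u^5)^4) · ((v^3)^4)) · ((v^2)^4)) / ((u^5)^2)    [power of a product]
= (((((u^4 · v^5)^4) · ((u^5)^4)) · ((v^3)^4)) · ((v^2)^4)) / ((u^5)^2)    [power of a product]
= ((((((u^4)^4) · ((v^5)^4)) · ((u^5)^4)) · ((v^3)^4)) · ((v^2)^4)) / ((u^5)^2)    [power of a product]
= ((((u^16 · ((v^5)^4)) · ((u^5)^4)) · ((v^3)^4)) · ((v^2)^4)) / ((u^5)^2)    [power of a power]
= ((((u^16 · v^20) · ((u^5)^4)) · ((v^3)^4)) · ((v^2)^4)) / ((u^5)^2)    [power of a power]
= ((((u^16 · v^20) · u^20) · ((v^3)^4)) · ((v^2)^4)) / ((u^5)^2)    [power of a power]
= ((((u^16 · v^20) · u^20) · v^12) · ((v^2)^4)) / ((u^5)^2)    [power of a power]
= ((((u^16 · v^20) · u^20) · v^12) · v^8) / ((u^5)^2)    [power of a power]
= ((((u^16 · v^20) · u^20) · v^12) · v^8) / u^10    [power of a power]
= u^26v^40    [quotient of powers; product of powers]

u^26v^40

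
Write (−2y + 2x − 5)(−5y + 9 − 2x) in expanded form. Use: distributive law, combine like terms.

(−2y + 2x − 5)(−5y + 9 − 2x)
= 10y^2 − 18y + 4xy − 10xy + 18x − 4x^2 + 25y − 45 + 10x    [distributive law]
= 10y^2 + 7y − 6xy + 28x − 4x^2 − 45    [combine like terms]

10y^2 + 7y − 6xy + 28x − 4x^2 − 45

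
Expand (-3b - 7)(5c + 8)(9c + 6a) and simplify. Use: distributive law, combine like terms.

(-3b - 7)(5c + 8)(9c + 6a)
= (-15bc - 24b - 35c - 56)(9c + 6a)    [distributive law]
= -135bc² - 90abc - 216bc - 144ab - 315c² - 210ac - 504c - 336a    [distributive law]

-135bc² - 90abc - 216bc - 144ab - 315c² - 210ac - 504c - 336a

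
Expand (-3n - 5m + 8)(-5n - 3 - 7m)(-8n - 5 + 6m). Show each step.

-120n^3 + 173n^2 - 278mn^2 + 347n - 88mn - 4m^2n + 61m - 421m^2 + 210m^3 + 120

(-3n - 5m + 8)(-5n - 3 - 7m)(-8n - 5 + 6m)
= (15n^2 + 9n + 21mn + 25mn + 15m + 35m^2 - 40n - 24 - 56m)(-8n - 5 + 6m)    [distributive law]
= (15n^2 - 31n + 46mn - 41m + 35m^2 - 24)(-8n - 5 + 6m)    [combine like terms]
= -120n^3 - 75n^2 + 90mn^2 + 248n^2 + 155n - 186mn - 368mn^2 - 230mn + 276m^2n + 328mn + 205m - 246m^2 - 280m^2n - 175m^2 + 210m^3 + 192n + 120 - 144m    [distributive law]
= -120n^3 + 173n^2 - 278mn^2 + 347n - 88mn - 4m^2n + 61m - 421m^2 + 210m^3 + 120    [combine like terms]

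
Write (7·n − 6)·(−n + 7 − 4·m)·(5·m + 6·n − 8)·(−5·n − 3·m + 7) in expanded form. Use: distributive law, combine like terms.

1141·m·n^3 + 1309·m^2·n^2 − 5794·m·n^2 + 210·n^4 − 2224·n^3 + 6162·n^2 − 3509·m^2·n + 8587·m·n − 6524·n + 420·m^3·n + 2046·m^2 − 3822·m + 2352 − 360·m^3

(7·n − 6)·(−n + 7 − 4·m)·(5·m + 6·n − 8)·(−5·n − 3·m + 7)
= (−7·n^2 + 49·n − 28·m·n + 6·n − 42 + 24·m)·(5·m + 6·n − 8)·(−5·n − 3·m + 7)    [distributive law]
= (−7·n^2 + 55·n − 28·m·n − 42 + 24·m)·(5·m + 6·n − 8)·(−5·n − 3·m + 7)    [combine like terms]
= (−35·m·n^2 − 42·n^3 + 56·n^2 + 275·m·n + 330·n^2 − 440·n − 140·m^2·n − 168·m·n^2 + 224·m·n − 210·m − 252·n + 336 + 120·m^2 + 144·m·n − 192·m)·(−5·n − 3·m + 7)    [distributive law]
= (−203·m·n^2 − 42·n^3 + 386·n^2 + 643·m·n − 692·n − 140·m^2·n − 402·m + 336 + 120·m^2)·(−5·n − 3·m + 7)    [combine like terms]
= 1015·m·n^3 + 609·m^2·n^2 − 1421·m·n^2 + 210·n^4 + 126·m·n^3 − 294·n^3 − 1930·n^3 − 1158·m·n^2 + 2702·n^2 − 3215·m·n^2 − 1929·m^2·n + 4501·m·n + 3460·n^2 + 2076·m·n − 4844·n + 700·m^2·n^2 + 420·m^3·n − 980·m^2·n + 2010·m·n + 1206·m^2 − 2814·m − 1680·n − 1008·m + 2352 − 600·m^2·n − 360·m^3 + 840·m^2    [distributive law]
= 1141·m·n^3 + 1309·m^2·n^2 − 5794·m·n^2 + 210·n^4 − 2224·n^3 + 6162·n^2 − 3509·m^2·n + 8587·m·n − 6524·n + 420·m^3·n + 2046·m^2 − 3822·m + 2352 − 360·m^3    [combine like terms]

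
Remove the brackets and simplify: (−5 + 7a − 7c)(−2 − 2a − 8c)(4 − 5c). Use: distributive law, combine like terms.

(−5 + 7a − 7c)(−2 − 2a − 8c)(4 − 5c)
= (10 + 10a + 40c − 14a − 14a^2 − 56ac + 14c + 14ac + 56c^2)(4 − 5c)    [distributive law]
= (10 − 4a + 54c − 14a^2 − 42ac + 56c^2)(4 − 5c)    [combine like terms]
= 40 − 50c − 16a + 20ac + 216c − 270c^2 − 56a^2 + 70a^2c − 168ac + 210ac^2 + 224c^2 − 280c^3    [distributive law]
= 40 + 166c − 16a − 148ac − 46c^2 − 56a^2 + 70a^2c + 210ac^2 − 280c^3    [combine like terms]

40 + 166c − 16a − 148ac − 46c^2 − 56a^2 + 70a^2c + 210ac^2 − 280c^3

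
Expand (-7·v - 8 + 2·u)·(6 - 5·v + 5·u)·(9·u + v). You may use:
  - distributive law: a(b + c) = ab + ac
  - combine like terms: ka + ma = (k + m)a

(-7·v - 8 + 2·u)·(6 - 5·v + 5·u)·(9·u + v)
= (-42·v + 35·v^2 - 35·u·v - 48 + 40·v - 40·u + 12·u - 10·u·v + 10·u^2)·(9·u + v)    [distributive law]
= (-2·v + 35·v^2 - 45·u·v - 48 - 28·u + 10·u^2)·(9·u + v)    [combine like terms]
= -18·u·v - 2·v^2 + 315·u·v^2 + 35·v^3 - 405·u^2·v - 45·u·v^2 - 432·u - 48·v - 252·u^2 - 28·u·v + 90·u^3 + 10·u^2·v    [distributive law]
= -46·u·v - 2·v^2 + 270·u·v^2 + 35·v^3 - 395·u^2·v - 432·u - 48·v - 252·u^2 + 90·u^3    [combine like terms]

-46·u·v - 2·v^2 + 270·u·v^2 + 35·v^3 - 395·u^2·v - 432·u - 48·v - 252·u^2 + 90·u^3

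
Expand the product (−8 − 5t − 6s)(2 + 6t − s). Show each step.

(−8 − 5t − 6s)(2 + 6t − s)
= −16 − 48t + 8s − 10t − 30t^2 + 5st − 12s − 36st + 6s^2    [distributive law]
= −16 − 58t − 4s − 30t^2 − 31st + 6s^2    [combine like terms]

−16 − 58t − 4s − 30t^2 − 31st + 6s^2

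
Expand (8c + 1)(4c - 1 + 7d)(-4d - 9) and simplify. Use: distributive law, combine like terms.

-128c^2d - 288c^2 - 488cd + 36c - 224cd^2 - 59d + 9 - 28d^2

(8c + 1)(4c - 1 + 7d)(-4d - 9)
= (32c^2 - 8c + 56cd + 4c - 1 + 7d)(-4d - 9)    [distributive law]
= (32c^2 - 4c + 56cd - 1 + 7d)(-4d - 9)    [combine like terms]
= -128c^2d - 288c^2 + 16cd + 36c - 224cd^2 - 504cd + 4d + 9 - 28d^2 - 63d    [distributive law]
= -128c^2d - 288c^2 - 488cd + 36c - 224cd^2 - 59d + 9 - 28d^2    [combine like terms]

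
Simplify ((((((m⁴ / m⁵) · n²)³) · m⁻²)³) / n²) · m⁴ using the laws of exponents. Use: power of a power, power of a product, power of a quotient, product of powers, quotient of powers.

m⁻¹¹·n¹⁶

((((((m⁴ / m⁵) · n²)³) · m⁻²)³) / n²) · m⁴
= ((((((m⁴ / m⁵) · n²)³)³) · ((m⁻²)³)) / n²) · m⁴    [power of a product]
= (((((m⁴ / m⁵) · n²)⁹) · ((m⁻²)³)) / n²) · m⁴    [power of a power]
= (((((m⁴ / m⁵)⁹) · ((n²)⁹)) · ((m⁻²)³)) / n²) · m⁴    [power of a product]
= ((((((m⁴)⁹) / ((m⁵)⁹)) · ((n²)⁹)) · ((m⁻²)³)) / n²) · m⁴    [power of a quotient]
= ((((m³⁶ / ((m⁵)⁹)) · ((n²)⁹)) · ((m⁻²)³)) / n²) · m⁴    [power of a power]
= ((((m³⁶ / m⁴⁵) · ((n²)⁹)) · ((m⁻²)³)) / n²) · m⁴    [power of a power]
= (((m⁻⁹ · ((n²)⁹)) · ((m⁻²)³)) / n²) · m⁴    [quotient of powers]
= (((m⁻⁹ · n¹⁸) · ((m⁻²)³)) / n²) · m⁴    [power of a power]
= (((m⁻⁹ · n¹⁸) · m⁻⁶) / n²) · m⁴    [power of a power]
= m⁻¹¹·n¹⁶    [quotient of powers; product of powers]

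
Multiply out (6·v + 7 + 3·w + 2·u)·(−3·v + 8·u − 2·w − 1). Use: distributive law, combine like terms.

−18·v² + 42·u·v − 21·v·w − 27·v + 54·u − 17·w − 7 + 20·u·w − 6·w² + 16·u²

(6·v + 7 + 3·w + 2·u)·(−3·v + 8·u − 2·w − 1)
= −18·v² + 48·u·v − 12·v·w − 6·v − 21·v + 56·u − 14·w − 7 − 9·v·w + 24·u·w − 6·w² − 3·w − 6·u·v + 16·u² − 4·u·w − 2·u    [distributive law]
= −18·v² + 42·u·v − 21·v·w − 27·v + 54·u − 17·w − 7 + 20·u·w − 6·w² + 16·u²    [combine like terms]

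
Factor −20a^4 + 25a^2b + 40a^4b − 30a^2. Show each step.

−20a^4 + 25a^2b + 40a^4b − 30a^2
= 5(−4a^4 + 5a^2b + 8a^4b − 6a^2)    [factor out 5]
= 5a^2(−4a^2 + 5b + 8a^2b − 6)    [factor out a^2]

5a^2(−4a^2 + 5b + 8a^2b − 6)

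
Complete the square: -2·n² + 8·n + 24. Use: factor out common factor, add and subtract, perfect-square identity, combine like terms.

-2(n - 2)² + 32

-2·n² + 8·n + 24
= -2(n² - 4·n) + 24    [factor out -2 from the n-terms]
= -2(n² - 4·n + 4 - 4) + 24    [add and subtract 4 inside the bracket]
= -2(n - 2)² + 8 + 24    [perfect-square identity]
= -2(n - 2)² + 32    [combine constants]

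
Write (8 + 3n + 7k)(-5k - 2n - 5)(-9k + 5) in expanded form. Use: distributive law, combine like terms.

(8 + 3n + 7k)(-5k - 2n - 5)(-9k + 5)
= (-40k - 16n - 40 - 15kn - 6n^2 - 15n - 35k^2 - 14kn - 35k)(-9k + 5)    [distributive law]
= (-75k - 31n - 40 - 29kn - 6n^2 - 35k^2)(-9k + 5)    [combine like terms]
= 675k^2 - 375k + 279kn - 155n + 360k - 200 + 261k^2n - 145kn + 54kn^2 - 30n^2 + 315k^3 - 175k^2    [distributive law]
= 500k^2 - 15k + 134kn - 155n - 200 + 261k^2n + 54kn^2 - 30n^2 + 315k^3    [combine like terms]

500k^2 - 15k + 134kn - 155n - 200 + 261k^2n + 54kn^2 - 30n^2 + 315k^3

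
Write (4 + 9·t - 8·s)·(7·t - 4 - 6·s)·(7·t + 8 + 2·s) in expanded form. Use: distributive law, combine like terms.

(4 + 9·t - 8·s)·(7·t - 4 - 6·s)·(7·t + 8 + 2·s)
= (28·t - 16 - 24·s + 63·t^2 - 36·t - 54·s·t - 56·s·t + 32·s + 48·s^2)·(7·t + 8 + 2·s)    [distributive law]
= (-8·t - 16 + 8·s + 63·t^2 - 110·s·t + 48·s^2)·(7·t + 8 + 2·s)    [combine like terms]
= -56·t^2 - 64·t - 16·s·t - 112·t - 128 - 32·s + 56·s·t + 64·s + 16·s^2 + 441·t^3 + 504·t^2 + 126·s·t^2 - 770·s·t^2 - 880·s·t - 220·s^2·t + 336·s^2·t + 384·s^2 + 96·s^3    [distributive law]
= 448·t^2 - 176·t - 840·s·t - 128 + 32·s + 400·s^2 + 441·t^3 - 644·s·t^2 + 116·s^2·t + 96·s^3    [combine like terms]

448·t^2 - 176·t - 840·s·t - 128 + 32·s + 400·s^2 + 441·t^3 - 644·s·t^2 + 116·s^2·t + 96·s^3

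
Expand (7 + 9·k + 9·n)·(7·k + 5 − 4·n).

(7 + 9·k + 9·n)·(7·k + 5 − 4·n)
= 49·k + 35 − 28·n + 63·k^2 + 45·k − 36·k·n + 63·k·n + 45·n − 36·n^2    [distributive law]
= 94·k + 35 + 17·n + 63·k^2 + 27·k·n − 36·n^2    [combine like terms]

94·k + 35 + 17·n + 63·k^2 + 27·k·n − 36·n^2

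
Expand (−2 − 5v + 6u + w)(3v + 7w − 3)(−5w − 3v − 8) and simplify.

(−2 − 5v + 6u + w)(3v + 7w − 3)(−5w − 3v − 8)
= (−6v − 14w + 6 − 15v^2 − 35vw + 15v + 18uv + 42uw − 18u + 3vw + 7w^2 − 3w)(−5w − 3v − 8)    [distributive law]
= (9v − 17w + 6 − 15v^2 − 32vw + 18uv + 42uw − 18u + 7w^2)(−5w − 3v − 8)    [combine like terms]
= −45vw − 27v^2 − 72v + 85w^2 + 51vw + 136w − 30w − 18v − 48 + 75v^2w + 45v^3 + 120v^2 + 160vw^2 + 96v^2w + 256vw − 90uvw − 54uv^2 − 144uv − 210uw^2 − 126uvw − 336uw + 90uw + 54uv + 144u − 35w^3 − 21vw^2 − 56w^2    [distributive law]
= 262vw + 93v^2 − 90v + 29w^2 + 106w − 48 + 171v^2w + 45v^3 + 139vw^2 − 216uvw − 54uv^2 − 90uv − 210uw^2 − 246uw + 144u − 35w^3    [combine like terms]

262vw + 93v^2 − 90v + 29w^2 + 106w − 48 + 171v^2w + 45v^3 + 139vw^2 − 216uvw − 54uv^2 − 90uv − 210uw^2 − 246uw + 144u − 35w^3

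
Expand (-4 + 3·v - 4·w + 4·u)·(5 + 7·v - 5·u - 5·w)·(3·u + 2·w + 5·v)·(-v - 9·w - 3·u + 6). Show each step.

1326·u·v + 1140·u·w + 900·u² - 360·u + 784·v·w + 360·w² - 240·w - 290·v² - 600·v + 802·u·v² - 2069·u·v·w - 969·u²·v - 427·v²·w + 318·v·w² + 695·v³ - 1560·u²·w - 720·u³ - 360·u·w² - 443·u·v³ - 530·u·v²·w - 323·u²·v² - 772·v³·w + 1543·v²·w² - 105·v⁴ + 898·u²·v·w + 243·u³·v + 825·u·v·w² - 166·v·w³ - 660·u·w³ + 180·u²·w² - 360·w⁴ + 240·w³ + 660·u³·w + 180·u⁴

(-4 + 3·v - 4·w + 4·u)·(5 + 7·v - 5·u - 5·w)·(3·u + 2·w + 5·v)·(-v - 9·w - 3·u + 6)
= (-20 - 28·v + 20·u + 20·w + 15·v + 21·v² - 15·u·v - 15·v·w - 20·w - 28·v·w + 20·u·w + 20·w² + 20·u + 28·u·v - 20·u² - 20·u·w)·(3·u + 2·w + 5·v)·(-v - 9·w - 3·u + 6)    [distributive law]
= (-20 - 13·v + 40·u + 21·v² + 13·u·v - 43·v·w + 20·w² - 20·u²)·(3·u + 2·w + 5·v)·(-v - 9·w - 3·u + 6)    [combine like terms]
= (-60·u - 40·w - 100·v - 39·u·v - 26·v·w - 65·v² + 120·u² + 80·u·w + 200·u·v + 63·u·v² + 42·v²·w + 105·v³ + 39·u²·v + 26·u·v·w + 65·u·v² - 129·u·v·w - 86·v·w² - 215·v²·w + 60·u·w² + 40·w³ + 100·v·w² - 60·u³ - 40·u²·w - 100·u²·v)·(-v - 9·w - 3·u + 6)    [distributive law]
= (-60·u - 40·w - 100·v + 161·u·v - 26·v·w - 65·v² + 120·u² + 80·u·w + 128·u·v² - 173·v²·w + 105·v³ - 61·u²·v - 103·u·v·w + 14·v·w² + 60·u·w² + 40·w³ - 60·u³ - 40·u²·w)·(-v - 9·w - 3·u + 6)    [combine like terms]
= 60·u·v + 540·u·w + 180·u² - 360·u + 40·v·w + 360·w² + 120·u·w - 240·w + 100·v² + 900·v·w + 300·u·v - 600·v - 161·u·v² - 1449·u·v·w - 483·u²·v + 966·u·v + 26·v²·w + 234·v·w² + 78·u·v·w - 156·v·w + 65·v³ + 585·v²·w + 195·u·v² - 390·v² - 120·u²·v - 1080·u²·w - 360·u³ + 720·u² - 80·u·v·w - 720·u·w² - 240·u²·w + 480·u·w - 128·u·v³ - 1152·u·v²·w - 384·u²·v² + 768·u·v² + 173·v³·w + 1557·v²·w² + 519·u·v²·w - 1038·v²·w - 105·v⁴ - 945·v³·w - 315·u·v³ + 630·v³ + 61·u²·v² + 549·u²·v·w + 183·u³·v - 366·u²·v + 103·u·v²·w + 927·u·v·w² + 309·u²·v·w - 618·u·v·w - 14·v²·w² - 126·v·w³ - 42·u·v·w² + 84·v·w² - 60·u·v·w² - 540·u·w³ - 180·u²·w² + 360·u·w² - 40·v·w³ - 360·w⁴ - 120·u·w³ + 240·w³ + 60·u³·v + 540·u³·w + 180·u⁴ - 360·u³ + 40·u²·v·w + 360·u²·w² + 120·u³·w - 240·u²·w    [distributive law]
= 1326·u·v + 1140·u·w + 900·u² - 360·u + 784·v·w + 360·w² - 240·w - 290·v² - 600·v + 802·u·v² - 2069·u·v·w - 969·u²·v - 427·v²·w + 318·v·w² + 695·v³ - 1560·u²·w - 720·u³ - 360·u·w² - 443·u·v³ - 530·u·v²·w - 323·u²·v² - 772·v³·w + 1543·v²·w² - 105·v⁴ + 898·u²·v·w + 243·u³·v + 825·u·v·w² - 166·v·w³ - 660·u·w³ + 180·u²·w² - 360·w⁴ + 240·w³ + 660·u³·w + 180·u⁴    [combine like terms]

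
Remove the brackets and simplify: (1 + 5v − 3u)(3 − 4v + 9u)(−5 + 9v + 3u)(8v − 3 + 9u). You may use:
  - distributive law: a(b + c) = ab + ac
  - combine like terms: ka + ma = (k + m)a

(1 + 5v − 3u)(3 − 4v + 9u)(−5 + 9v + 3u)(8v − 3 + 9u)
= (3 − 4v + 9u + 15v − 20v^2 + 45uv − 9u + 12uv − 27u^2)(−5 + 9v + 3u)(8v − 3 + 9u)    [distributive law]
= (3 + 11v − 20v^2 + 57uv − 27u^2)(−5 + 9v + 3u)(8v − 3 + 9u)    [combine like terms]
= (−15 + 27v + 9u − 55v + 99v^2 + 33uv + 100v^2 − 180v^3 − 60uv^2 − 285uv + 513uv^2 + 171u^2v + 135u^2 − 243u^2v − 81u^3)(8v − 3 + 9u)    [distributive law]
= (−15 − 28v + 9u + 199v^2 − 252uv − 180v^3 + 453uv^2 − 72u^2v + 135u^2 − 81u^3)(8v − 3 + 9u)    [combine like terms]
= −120v + 45 − 135u − 224v^2 + 84v − 252uv + 72uv − 27u + 81u^2 + 1592v^3 − 597v^2 + 1791uv^2 − 2016uv^2 + 756uv − 2268u^2v − 1440v^4 + 540v^3 − 1620uv^3 + 3624uv^3 − 1359uv^2 + 4077u^2v^2 − 576u^2v^2 + 216u^2v − 648u^3v + 1080u^2v − 405u^2 + 1215u^3 − 648u^3v + 243u^3 − 729u^4    [distributive law]
= −36v + 45 − 162u − 821v^2 + 576uv − 324u^2 + 2132v^3 − 1584uv^2 − 972u^2v − 1440v^4 + 2004uv^3 + 3501u^2v^2 − 1296u^3v + 1458u^3 − 729u^4    [combine like terms]

−36v + 45 − 162u − 821v^2 + 576uv − 324u^2 + 2132v^3 − 1584uv^2 − 972u^2v − 1440v^4 + 2004uv^3 + 3501u^2v^2 − 1296u^3v + 1458u^3 − 729u^4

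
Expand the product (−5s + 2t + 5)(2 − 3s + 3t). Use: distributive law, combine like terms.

(−5s + 2t + 5)(2 − 3s + 3t)
= −10s + 15s² − 15st + 4t − 6st + 6t² + 10 − 15s + 15t    [distributive law]
= −25s + 15s² − 21st + 19t + 6t² + 10    [combine like terms]

−25s + 15s² − 21st + 19t + 6t² + 10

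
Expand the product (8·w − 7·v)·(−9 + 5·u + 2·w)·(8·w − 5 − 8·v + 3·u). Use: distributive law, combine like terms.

(8·w − 7·v)·(−9 + 5·u + 2·w)·(8·w − 5 − 8·v + 3·u)
= (−72·w + 40·u·w + 16·w^2 + 63·v − 35·u·v − 14·v·w)·(8·w − 5 − 8·v + 3·u)    [distributive law]
= −576·w^2 + 360·w + 576·v·w − 216·u·w + 320·u·w^2 − 200·u·w − 320·u·v·w + 120·u^2·w + 128·w^3 − 80·w^2 − 128·v·w^2 + 48·u·w^2 + 504·v·w − 315·v − 504·v^2 + 189·u·v − 280·u·v·w + 175·u·v + 280·u·v^2 − 105·u^2·v − 112·v·w^2 + 70·v·w + 112·v^2·w − 42·u·v·w    [distributive law]
= −656·w^2 + 360·w + 1150·v·w − 416·u·w + 368·u·w^2 − 642·u·v·w + 120·u^2·w + 128·w^3 − 240·v·w^2 − 315·v − 504·v^2 + 364·u·v + 280·u·v^2 − 105·u^2·v + 112·v^2·w    [combine like terms]

−656·w^2 + 360·w + 1150·v·w − 416·u·w + 368·u·w^2 − 642·u·v·w + 120·u^2·w + 128·w^3 − 240·v·w^2 − 315·v − 504·v^2 + 364·u·v + 280·u·v^2 − 105·u^2·v + 112·v^2·w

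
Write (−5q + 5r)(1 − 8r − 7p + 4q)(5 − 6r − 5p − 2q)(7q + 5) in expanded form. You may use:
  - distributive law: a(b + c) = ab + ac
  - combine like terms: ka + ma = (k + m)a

−625q² − 125q + 2240q²r + 1775qr + 1550pq² + 1000pq − 430q³ − 1960q²r² − 3010qr² − 3080pq²r − 3600pqr − 1225p²q² − 875p²q + 210pq³ + 280q⁴ + 125r − 1150r² − 1000pr + 1680qr³ + 1200r³ + 2870pqr² + 2050pr² + 1225p²qr + 875p²r

(−5q + 5r)(1 − 8r − 7p + 4q)(5 − 6r − 5p − 2q)(7q + 5)
= (−5q + 40qr + 35pq − 20q² + 5r − 40r² − 35pr + 20qr)(5 − 6r − 5p − 2q)(7q + 5)    [distributive law]
= (−5q + 60qr + 35pq − 20q² + 5r − 40r² − 35pr)(5 − 6r − 5p − 2q)(7q + 5)    [combine like terms]
= (−25q + 30qr + 25pq + 10q² + 300qr − 360qr² − 300pqr − 120q²r + 175pq − 210pqr − 175p²q − 70pq² − 100q² + 120q²r + 100pq² + 40q³ + 25r − 30r² − 25pr − 10qr − 200r² + 240r³ + 200pr² + 80qr² − 175pr + 210pr² + 175p²r + 70pqr)(7q + 5)    [distributive law]
= (−25q + 320qr + 200pq − 90q² − 280qr² − 440pqr − 175p²q + 30pq² + 40q³ + 25r − 230r² − 200pr + 240r³ + 410pr² + 175p²r)(7q + 5)    [combine like terms]
= −175q² − 125q + 2240q²r + 1600qr + 1400pq² + 1000pq − 630q³ − 450q² − 1960q²r² − 1400qr² − 3080pq²r − 2200pqr − 1225p²q² − 875p²q + 210pq³ + 150pq² + 280q⁴ + 200q³ + 175qr + 125r − 1610qr² − 1150r² − 1400pqr − 1000pr + 1680qr³ + 1200r³ + 2870pqr² + 2050pr² + 1225p²qr + 875p²r    [distributive law]
= −625q² − 125q + 2240q²r + 1775qr + 1550pq² + 1000pq − 430q³ − 1960q²r² − 3010qr² − 3080pq²r − 3600pqr − 1225p²q² − 875p²q + 210pq³ + 280q⁴ + 125r − 1150r² − 1000pr + 1680qr³ + 1200r³ + 2870pqr² + 2050pr² + 1225p²qr + 875p²r    [combine like terms]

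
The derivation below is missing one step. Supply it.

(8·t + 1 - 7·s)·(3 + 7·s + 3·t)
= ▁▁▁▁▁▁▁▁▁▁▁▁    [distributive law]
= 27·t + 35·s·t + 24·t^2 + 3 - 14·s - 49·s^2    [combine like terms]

Applying distributive law to the line above:

24·t + 56·s·t + 24·t^2 + 3 + 7·s + 3·t - 21·s - 49·s^2 - 21·s·t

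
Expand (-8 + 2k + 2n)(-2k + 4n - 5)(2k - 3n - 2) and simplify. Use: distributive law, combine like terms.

20k^2 - 110kn + 68k + 110n^2 - 36n - 80 - 8k^3 + 20k^2n + 4kn^2 - 24n^3

(-8 + 2k + 2n)(-2k + 4n - 5)(2k - 3n - 2)
= (16k - 32n + 40 - 4k^2 + 8kn - 10k - 4kn + 8n^2 - 10n)(2k - 3n - 2)    [distributive law]
= (6k - 42n + 40 - 4k^2 + 4kn + 8n^2)(2k - 3n - 2)    [combine like terms]
= 12k^2 - 18kn - 12k - 84kn + 126n^2 + 84n + 80k - 120n - 80 - 8k^3 + 12k^2n + 8k^2 + 8k^2n - 12kn^2 - 8kn + 16kn^2 - 24n^3 - 16n^2    [distributive law]
= 20k^2 - 110kn + 68k + 110n^2 - 36n - 80 - 8k^3 + 20k^2n + 4kn^2 - 24n^3    [combine like terms]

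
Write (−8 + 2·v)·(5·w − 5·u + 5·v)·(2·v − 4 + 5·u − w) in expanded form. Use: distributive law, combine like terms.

(−8 + 2·v)·(5·w − 5·u + 5·v)·(2·v − 4 + 5·u − w)
= (−40·w + 40·u − 40·v + 10·v·w − 10·u·v + 10·v²)·(2·v − 4 + 5·u − w)    [distributive law]
= −80·v·w + 160·w − 200·u·w + 40·w² + 80·u·v − 160·u + 200·u² − 40·u·w − 80·v² + 160·v − 200·u·v + 40·v·w + 20·v²·w − 40·v·w + 50·u·v·w − 10·v·w² − 20·u·v² + 40·u·v − 50·u²·v + 10·u·v·w + 20·v³ − 40·v² + 50·u·v² − 10·v²·w    [distributive law]
= −80·v·w + 160·w − 240·u·w + 40·w² − 80·u·v − 160·u + 200·u² − 120·v² + 160·v + 10·v²·w + 60·u·v·w − 10·v·w² + 30·u·v² − 50·u²·v + 20·v³    [combine like terms]

−80·v·w + 160·w − 240·u·w + 40·w² − 80·u·v − 160·u + 200·u² − 120·v² + 160·v + 10·v²·w + 60·u·v·w − 10·v·w² + 30·u·v² − 50·u²·v + 20·v³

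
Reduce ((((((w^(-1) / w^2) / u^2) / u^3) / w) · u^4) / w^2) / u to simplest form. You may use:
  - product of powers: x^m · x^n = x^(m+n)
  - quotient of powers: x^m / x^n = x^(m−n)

u^(-2)w^(-6)

((((((w^(-1) / w^2) / u^2) / u^3) / w) · u^4) / w^2) / u
= (((((w^(-3) / u^2) / u^3) / w) · u^4) / w^2) / u    [quotient of powers]
= u^(-2)w^(-6)    [quotient of powers; product of powers]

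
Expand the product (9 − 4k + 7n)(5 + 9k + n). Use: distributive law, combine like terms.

45 + 61k + 44n − 36k² + 59kn + 7n²

(9 − 4k + 7n)(5 + 9k + n)
= 45 + 81k + 9n − 20k − 36k² − 4kn + 35n + 63kn + 7n²    [distributive law]
= 45 + 61k + 44n − 36k² + 59kn + 7n²    [combine like terms]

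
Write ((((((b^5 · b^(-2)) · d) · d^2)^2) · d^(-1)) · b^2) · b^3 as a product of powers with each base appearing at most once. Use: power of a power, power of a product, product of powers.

b^11d^5

((((((b^5 · b^(-2)) · d) · d^2)^2) · d^(-1)) · b^2) · b^3
= ((((((b^5 · b^(-2)) · d)^2) · ((d^2)^2)) · d^(-1)) · b^2) · b^3    [power of a product]
= ((((((b^5 · b^(-2))^2) · (d^2)) · ((d^2)^2)) · d^(-1)) · b^2) · b^3    [power of a product]
= (((((((b^5)^2) · ((b^(-2))^2)) · (d^2)) · ((d^2)^2)) · d^(-1)) · b^2) · b^3    [power of a product]
= (((((b^10 · ((b^(-2))^2)) · (d^2)) · ((d^2)^2)) · d^(-1)) · b^2) · b^3    [power of a power]
= (((((b^10 · b^(-4)) · (d^2)) · ((d^2)^2)) · d^(-1)) · b^2) · b^3    [power of a power]
= ((((b^6 · (d^2)) · ((d^2)^2)) · d^(-1)) · b^2) · b^3    [product of powers]
= ((((b^6 · d^2) · d^4) · d^(-1)) · b^2) · b^3    [power of a power]
= b^11d^5    [product of powers]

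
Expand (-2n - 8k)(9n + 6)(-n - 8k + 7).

18n^3 + 216kn^2 - 114n^2 - 360kn - 84n + 576k^2n + 384k^2 - 336k

(-2n - 8k)(9n + 6)(-n - 8k + 7)
= (-18n^2 - 12n - 72kn - 48k)(-n - 8k + 7)    [distributive law]
= 18n^3 + 144kn^2 - 126n^2 + 12n^2 + 96kn - 84n + 72kn^2 + 576k^2n - 504kn + 48kn + 384k^2 - 336k    [distributive law]
= 18n^3 + 216kn^2 - 114n^2 - 360kn - 84n + 576k^2n + 384k^2 - 336k    [combine like terms]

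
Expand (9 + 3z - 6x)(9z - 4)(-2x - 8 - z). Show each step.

270xz - 516z - 285z^2 - 120x + 288 - 27z^3 + 108x^2z - 48x^2

(9 + 3z - 6x)(9z - 4)(-2x - 8 - z)
= (81z - 36 + 27z^2 - 12z - 54xz + 24x)(-2x - 8 - z)    [distributive law]
= (69z - 36 + 27z^2 - 54xz + 24x)(-2x - 8 - z)    [combine like terms]
= -138xz - 552z - 69z^2 + 72x + 288 + 36z - 54xz^2 - 216z^2 - 27z^3 + 108x^2z + 432xz + 54xz^2 - 48x^2 - 192x - 24xz    [distributive law]
= 270xz - 516z - 285z^2 - 120x + 288 - 27z^3 + 108x^2z - 48x^2    [combine like terms]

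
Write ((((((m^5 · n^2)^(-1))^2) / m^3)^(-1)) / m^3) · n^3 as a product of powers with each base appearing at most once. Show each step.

m^10n^7

((((((m^5 · n^2)^(-1))^2) / m^3)^(-1)) / m^3) · n^3
= ((((((m^5 · n^2)^(-1))^2)^(-1)) / ((m^3)^(-1))) / m^3) · n^3    [power of a quotient]
= (((((m^5 · n^2)^(-1))^(-2)) / ((m^3)^(-1))) / m^3) · n^3    [power of a power]
= ((((m^5 · n^2)^2) / ((m^3)^(-1))) / m^3) · n^3    [power of a power]
= (((((m^5)^2) · ((n^2)^2)) / ((m^3)^(-1))) / m^3) · n^3    [power of a product]
= (((m^10 · ((n^2)^2)) / ((m^3)^(-1))) / m^3) · n^3    [power of a power]
= (((m^10 · n^4) / ((m^3)^(-1))) / m^3) · n^3    [power of a power]
= (((m^10 · n^4) / m^(-3)) / m^3) · n^3    [power of a power]
= m^10n^7    [quotient of powers; product of powers]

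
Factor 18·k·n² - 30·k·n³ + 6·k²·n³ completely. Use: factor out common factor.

6·k·n²(3 - 5·n + k·n)

18·k·n² - 30·k·n³ + 6·k²·n³
= 6(3·k·n² - 5·k·n³ + k²·n³)    [factor out 6]
= 6·k·n²(3 - 5·n + k·n)    [factor out k·n²]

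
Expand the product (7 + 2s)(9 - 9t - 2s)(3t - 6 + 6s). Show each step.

(7 + 2s)(9 - 9t - 2s)(3t - 6 + 6s)
= (63 - 63t - 14s + 18s - 18st - 4s^2)(3t - 6 + 6s)    [distributive law]
= (63 - 63t + 4s - 18st - 4s^2)(3t - 6 + 6s)    [combine like terms]
= 189t - 378 + 378s - 189t^2 + 378t - 378st + 12st - 24s + 24s^2 - 54st^2 + 108st - 108s^2t - 12s^2t + 24s^2 - 24s^3    [distributive law]
= 567t - 378 + 354s - 189t^2 - 258st + 48s^2 - 54st^2 - 120s^2t - 24s^3    [combine like terms]

567t - 378 + 354s - 189t^2 - 258st + 48s^2 - 54st^2 - 120s^2t - 24s^3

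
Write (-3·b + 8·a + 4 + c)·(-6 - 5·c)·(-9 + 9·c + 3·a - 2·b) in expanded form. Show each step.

-114·b + 79·b·c + 150·a·b - 36·b^2 + 145·b·c^2 + 125·a·b·c - 30·b^2·c + 360·a - 150·a·c - 144·a^2 - 375·a·c^2 - 120·a^2·c + 216 + 18·c - 189·c^2 - 45·c^3

(-3·b + 8·a + 4 + c)·(-6 - 5·c)·(-9 + 9·c + 3·a - 2·b)
= (18·b + 15·b·c - 48·a - 40·a·c - 24 - 20·c - 6·c - 5·c^2)·(-9 + 9·c + 3·a - 2·b)    [distributive law]
= (18·b + 15·b·c - 48·a - 40·a·c - 24 - 26·c - 5·c^2)·(-9 + 9·c + 3·a - 2·b)    [combine like terms]
= -162·b + 162·b·c + 54·a·b - 36·b^2 - 135·b·c + 135·b·c^2 + 45·a·b·c - 30·b^2·c + 432·a - 432·a·c - 144·a^2 + 96·a·b + 360·a·c - 360·a·c^2 - 120·a^2·c + 80·a·b·c + 216 - 216·c - 72·a + 48·b + 234·c - 234·c^2 - 78·a·c + 52·b·c + 45·c^2 - 45·c^3 - 15·a·c^2 + 10·b·c^2    [distributive law]
= -114·b + 79·b·c + 150·a·b - 36·b^2 + 145·b·c^2 + 125·a·b·c - 30·b^2·c + 360·a - 150·a·c - 144·a^2 - 375·a·c^2 - 120·a^2·c + 216 + 18·c - 189·c^2 - 45·c^3    [combine like terms]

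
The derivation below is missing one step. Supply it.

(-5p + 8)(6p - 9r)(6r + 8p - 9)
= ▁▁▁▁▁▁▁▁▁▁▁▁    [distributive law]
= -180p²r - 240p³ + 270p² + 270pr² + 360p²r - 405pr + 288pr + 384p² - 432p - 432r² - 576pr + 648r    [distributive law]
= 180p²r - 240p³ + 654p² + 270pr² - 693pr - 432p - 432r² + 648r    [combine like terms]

Applying distributive law to the line above:

(-30p² + 45pr + 48p - 72r)(6r + 8p - 9)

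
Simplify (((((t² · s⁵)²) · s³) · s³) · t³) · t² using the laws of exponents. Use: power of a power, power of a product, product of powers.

(((((t² · s⁵)²) · s³) · s³) · t³) · t²
= ((((((t²)²) · ((s⁵)²)) · s³) · s³) · t³) · t²    [power of a product]
= ((((t⁴ · ((s⁵)²)) · s³) · s³) · t³) · t²    [power of a power]
= ((((t⁴ · s¹⁰) · s³) · s³) · t³) · t²    [power of a power]
= s¹⁶t⁹    [product of powers]

s¹⁶t⁹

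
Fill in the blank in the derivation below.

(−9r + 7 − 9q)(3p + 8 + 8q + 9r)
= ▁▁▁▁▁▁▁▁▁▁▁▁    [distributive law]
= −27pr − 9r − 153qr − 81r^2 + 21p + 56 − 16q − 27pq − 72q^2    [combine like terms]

Applying distributive law to the line above:

−27pr − 72r − 72qr − 81r^2 + 21p + 56 + 56q + 63r − 27pq − 72q − 72q^2 − 81qr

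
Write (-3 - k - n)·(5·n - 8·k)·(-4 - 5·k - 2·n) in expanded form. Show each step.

(-3 - k - n)·(5·n - 8·k)·(-4 - 5·k - 2·n)
= (-15·n + 24·k - 5·k·n + 8·k^2 - 5·n^2 + 8·k·n)·(-4 - 5·k - 2·n)    [distributive law]
= (-15·n + 24·k + 3·k·n + 8·k^2 - 5·n^2)·(-4 - 5·k - 2·n)    [combine like terms]
= 60·n + 75·k·n + 30·n^2 - 96·k - 120·k^2 - 48·k·n - 12·k·n - 15·k^2·n - 6·k·n^2 - 32·k^2 - 40·k^3 - 16·k^2·n + 20·n^2 + 25·k·n^2 + 10·n^3    [distributive law]
= 60·n + 15·k·n + 50·n^2 - 96·k - 152·k^2 - 31·k^2·n + 19·k·n^2 - 40·k^3 + 10·n^3    [combine like terms]

60·n + 15·k·n + 50·n^2 - 96·k - 152·k^2 - 31·k^2·n + 19·k·n^2 - 40·k^3 + 10·n^3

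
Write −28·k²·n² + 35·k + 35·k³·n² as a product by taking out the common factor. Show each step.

7·k(−4·k·n² + 5 + 5·k²·n²)

−28·k²·n² + 35·k + 35·k³·n²
= 7(−4·k²·n² + 5·k + 5·k³·n²)    [factor out 7]
= 7·k(−4·k·n² + 5 + 5·k²·n²)    [factor out k]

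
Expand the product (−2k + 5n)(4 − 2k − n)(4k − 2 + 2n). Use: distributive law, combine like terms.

(−2k + 5n)(4 − 2k − n)(4k − 2 + 2n)
= (−8k + 4k^2 + 2kn + 20n − 10kn − 5n^2)(4k − 2 + 2n)    [distributive law]
= (−8k + 4k^2 − 8kn + 20n − 5n^2)(4k − 2 + 2n)    [combine like terms]
= −32k^2 + 16k − 16kn + 16k^3 − 8k^2 + 8k^2n − 32k^2n + 16kn − 16kn^2 + 80kn − 40n + 40n^2 − 20kn^2 + 10n^2 − 10n^3    [distributive law]
= −40k^2 + 16k + 80kn + 16k^3 − 24k^2n − 36kn^2 − 40n + 50n^2 − 10n^3    [combine like terms]

−40k^2 + 16k + 80kn + 16k^3 − 24k^2n − 36kn^2 − 40n + 50n^2 − 10n^3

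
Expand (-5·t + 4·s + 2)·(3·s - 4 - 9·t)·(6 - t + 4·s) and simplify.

(-5·t + 4·s + 2)·(3·s - 4 - 9·t)·(6 - t + 4·s)
= (-15·s·t + 20·t + 45·t² + 12·s² - 16·s - 36·s·t + 6·s - 8 - 18·t)·(6 - t + 4·s)    [distributive law]
= (-51·s·t + 2·t + 45·t² + 12·s² - 10·s - 8)·(6 - t + 4·s)    [combine like terms]
= -306·s·t + 51·s·t² - 204·s²·t + 12·t - 2·t² + 8·s·t + 270·t² - 45·t³ + 180·s·t² + 72·s² - 12·s²·t + 48·s³ - 60·s + 10·s·t - 40·s² - 48 + 8·t - 32·s    [distributive law]
= -288·s·t + 231·s·t² - 216·s²·t + 20·t + 268·t² - 45·t³ + 32·s² + 48·s³ - 92·s - 48    [combine like terms]

-288·s·t + 231·s·t² - 216·s²·t + 20·t + 268·t² - 45·t³ + 32·s² + 48·s³ - 92·s - 48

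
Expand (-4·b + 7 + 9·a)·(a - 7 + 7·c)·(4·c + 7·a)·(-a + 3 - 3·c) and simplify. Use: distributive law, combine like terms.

(-4·b + 7 + 9·a)·(a - 7 + 7·c)·(4·c + 7·a)·(-a + 3 - 3·c)
= (-4·a·b + 28·b - 28·b·c + 7·a - 49 + 49·c + 9·a^2 - 63·a + 63·a·c)·(4·c + 7·a)·(-a + 3 - 3·c)    [distributive law]
= (-4·a·b + 28·b - 28·b·c - 56·a - 49 + 49·c + 9·a^2 + 63·a·c)·(4·c + 7·a)·(-a + 3 - 3·c)    [combine like terms]
= (-16·a·b·c - 28·a^2·b + 112·b·c + 196·a·b - 112·b·c^2 - 196·a·b·c - 224·a·c - 392·a^2 - 196·c - 343·a + 196·c^2 + 343·a·c + 36·a^2·c + 63·a^3 + 252·a·c^2 + 441·a^2·c)·(-a + 3 - 3·c)    [distributive law]
= (-212·a·b·c - 28·a^2·b + 112·b·c + 196·a·b - 112·b·c^2 + 119·a·c - 392·a^2 - 196·c - 343·a + 196·c^2 + 477·a^2·c + 63·a^3 + 252·a·c^2)·(-a + 3 - 3·c)    [combine like terms]
= 212·a^2·b·c - 636·a·b·c + 636·a·b·c^2 + 28·a^3·b - 84·a^2·b + 84·a^2·b·c - 112·a·b·c + 336·b·c - 336·b·c^2 - 196·a^2·b + 588·a·b - 588·a·b·c + 112·a·b·c^2 - 336·b·c^2 + 336·b·c^3 - 119·a^2·c + 357·a·c - 357·a·c^2 + 392·a^3 - 1176·a^2 + 1176·a^2·c + 196·a·c - 588·c + 588·c^2 + 343·a^2 - 1029·a + 1029·a·c - 196·a·c^2 + 588·c^2 - 588·c^3 - 477·a^3·c + 1431·a^2·c - 1431·a^2·c^2 - 63·a^4 + 189·a^3 - 189·a^3·c - 252·a^2·c^2 + 756·a·c^2 - 756·a·c^3    [distributive law]
= 296·a^2·b·c - 1336·a·b·c + 748·a·b·c^2 + 28·a^3·b - 280·a^2·b + 336·b·c - 672·b·c^2 + 588·a·b + 336·b·c^3 + 2488·a^2·c + 1582·a·c + 203·a·c^2 + 581·a^3 - 833·a^2 - 588·c + 1176·c^2 - 1029·a - 588·c^3 - 666·a^3·c - 1683·a^2·c^2 - 63·a^4 - 756·a·c^3    [combine like terms]

296·a^2·b·c - 1336·a·b·c + 748·a·b·c^2 + 28·a^3·b - 280·a^2·b + 336·b·c - 672·b·c^2 + 588·a·b + 336·b·c^3 + 2488·a^2·c + 1582·a·c + 203·a·c^2 + 581·a^3 - 833·a^2 - 588·c + 1176·c^2 - 1029·a - 588·c^3 - 666·a^3·c - 1683·a^2·c^2 - 63·a^4 - 756·a·c^3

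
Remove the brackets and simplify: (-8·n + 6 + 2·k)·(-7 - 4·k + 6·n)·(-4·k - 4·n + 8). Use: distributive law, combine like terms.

136·k·n - 752·n² + 904·n - 144·k²·n + 16·k·n² + 192·n³ - 136·k - 336 + 88·k² + 32·k³

(-8·n + 6 + 2·k)·(-7 - 4·k + 6·n)·(-4·k - 4·n + 8)
= (56·n + 32·k·n - 48·n² - 42 - 24·k + 36·n - 14·k - 8·k² + 12·k·n)·(-4·k - 4·n + 8)    [distributive law]
= (92·n + 44·k·n - 48·n² - 42 - 38·k - 8·k²)·(-4·k - 4·n + 8)    [combine like terms]
= -368·k·n - 368·n² + 736·n - 176·k²·n - 176·k·n² + 352·k·n + 192·k·n² + 192·n³ - 384·n² + 168·k + 168·n - 336 + 152·k² + 152·k·n - 304·k + 32·k³ + 32·k²·n - 64·k²    [distributive law]
= 136·k·n - 752·n² + 904·n - 144·k²·n + 16·k·n² + 192·n³ - 136·k - 336 + 88·k² + 32·k³    [combine like terms]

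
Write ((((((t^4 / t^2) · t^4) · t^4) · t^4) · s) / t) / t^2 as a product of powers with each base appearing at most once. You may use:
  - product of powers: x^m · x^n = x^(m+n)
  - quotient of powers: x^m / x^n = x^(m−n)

s·t^11

((((((t^4 / t^2) · t^4) · t^4) · t^4) · s) / t) / t^2
= (((((t^2 · t^4) · t^4) · t^4) · s) / t) / t^2    [quotient of powers]
= ((((t^6 · t^4) · t^4) · s) / t) / t^2    [product of powers]
= (((t^10 · t^4) · s) / t) / t^2    [product of powers]
= ((t^14 · s) / t) / t^2    [product of powers]
= s·t^11    [quotient of powers; product of powers]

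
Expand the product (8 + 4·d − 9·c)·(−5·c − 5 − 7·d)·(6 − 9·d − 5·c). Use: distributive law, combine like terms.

(8 + 4·d − 9·c)·(−5·c − 5 − 7·d)·(6 − 9·d − 5·c)
= (−40·c − 40 − 56·d − 20·c·d − 20·d − 28·d^2 + 45·c^2 + 45·c + 63·c·d)·(6 − 9·d − 5·c)    [distributive law]
= (5·c − 40 − 76·d + 43·c·d − 28·d^2 + 45·c^2)·(6 − 9·d − 5·c)    [combine like terms]
= 30·c − 45·c·d − 25·c^2 − 240 + 360·d + 200·c − 456·d + 684·d^2 + 380·c·d + 258·c·d − 387·c·d^2 − 215·c^2·d − 168·d^2 + 252·d^3 + 140·c·d^2 + 270·c^2 − 405·c^2·d − 225·c^3    [distributive law]
= 230·c + 593·c·d + 245·c^2 − 240 − 96·d + 516·d^2 − 247·c·d^2 − 620·c^2·d + 252·d^3 − 225·c^3    [combine like terms]

230·c + 593·c·d + 245·c^2 − 240 − 96·d + 516·d^2 − 247·c·d^2 − 620·c^2·d + 252·d^3 − 225·c^3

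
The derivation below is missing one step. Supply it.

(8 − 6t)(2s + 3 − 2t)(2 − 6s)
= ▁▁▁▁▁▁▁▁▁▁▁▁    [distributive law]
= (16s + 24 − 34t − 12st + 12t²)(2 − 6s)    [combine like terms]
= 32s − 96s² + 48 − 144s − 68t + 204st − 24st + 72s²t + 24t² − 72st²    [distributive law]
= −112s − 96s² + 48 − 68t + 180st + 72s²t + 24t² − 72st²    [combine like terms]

Applying distributive law to the line above:

(16s + 24 − 16t − 12st − 18t + 12t²)(2 − 6s)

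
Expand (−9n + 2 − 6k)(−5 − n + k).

43n + 9n^2 − 3kn − 10 + 32k − 6k^2

(−9n + 2 − 6k)(−5 − n + k)
= 45n + 9n^2 − 9kn − 10 − 2n + 2k + 30k + 6kn − 6k^2    [distributive law]
= 43n + 9n^2 − 3kn − 10 + 32k − 6k^2    [combine like terms]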